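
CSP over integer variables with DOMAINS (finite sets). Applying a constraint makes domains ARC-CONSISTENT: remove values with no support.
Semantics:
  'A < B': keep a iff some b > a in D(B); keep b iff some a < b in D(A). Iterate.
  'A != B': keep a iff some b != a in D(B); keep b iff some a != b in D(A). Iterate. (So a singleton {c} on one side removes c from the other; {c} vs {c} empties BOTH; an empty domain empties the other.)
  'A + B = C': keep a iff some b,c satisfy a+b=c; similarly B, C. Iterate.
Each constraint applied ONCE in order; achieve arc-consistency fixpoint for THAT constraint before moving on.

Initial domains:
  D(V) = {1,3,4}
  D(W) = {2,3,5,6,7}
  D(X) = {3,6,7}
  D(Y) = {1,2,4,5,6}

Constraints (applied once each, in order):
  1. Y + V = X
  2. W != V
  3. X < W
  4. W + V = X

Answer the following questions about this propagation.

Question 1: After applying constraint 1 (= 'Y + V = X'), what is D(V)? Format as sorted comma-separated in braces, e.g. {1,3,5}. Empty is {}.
Answer: {1,3,4}

Derivation:
Constraint 1 (Y + V = X) on D(Y)={1,2,4,5,6} D(V)={1,3,4} D(X)={3,6,7}: Y {1,2,4,5,6}->{2,4,5,6}
So after constraint 1: D(V) = {1,3,4}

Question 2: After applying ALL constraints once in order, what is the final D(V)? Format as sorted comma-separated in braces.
Constraint 1 (Y + V = X) on D(Y)={1,2,4,5,6} D(V)={1,3,4} D(X)={3,6,7}: Y {1,2,4,5,6}->{2,4,5,6}
Constraint 2 (W != V) on D(W)={2,3,5,6,7} D(V)={1,3,4}: no change
Constraint 3 (X < W) on D(X)={3,6,7} D(W)={2,3,5,6,7}: X {3,6,7}->{3,6}; W {2,3,5,6,7}->{5,6,7}
Constraint 4 (W + V = X) on D(W)={5,6,7} D(V)={1,3,4} D(X)={3,6}: W {5,6,7}->{5}; V {1,3,4}->{1}; X {3,6}->{6}
So after all 4 constraints: D(V) = {1}

Answer: {1}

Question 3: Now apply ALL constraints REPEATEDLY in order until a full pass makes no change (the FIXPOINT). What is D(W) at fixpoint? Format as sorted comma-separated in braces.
Answer: {}

Derivation:
pass 0 (initial): D(W)={2,3,5,6,7}
pass 1: V {1,3,4}->{1}; W {2,3,5,6,7}->{5}; X {3,6,7}->{6}; Y {1,2,4,5,6}->{2,4,5,6}
pass 2: V {1}->{}; W {5}->{}; X {6}->{}; Y {2,4,5,6}->{5}
pass 3: Y {5}->{}
pass 4: no change
Fixpoint after 4 passes: D(W) = {}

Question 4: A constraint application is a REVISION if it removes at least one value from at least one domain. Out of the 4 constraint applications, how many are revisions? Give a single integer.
Answer: 3

Derivation:
Constraint 1 (Y + V = X) on D(Y)={1,2,4,5,6} D(V)={1,3,4} D(X)={3,6,7}: Y {1,2,4,5,6}->{2,4,5,6} => REVISION
Constraint 2 (W != V) on D(W)={2,3,5,6,7} D(V)={1,3,4}: no change => not a revision
Constraint 3 (X < W) on D(X)={3,6,7} D(W)={2,3,5,6,7}: X {3,6,7}->{3,6}; W {2,3,5,6,7}->{5,6,7} => REVISION
Constraint 4 (W + V = X) on D(W)={5,6,7} D(V)={1,3,4} D(X)={3,6}: W {5,6,7}->{5}; V {1,3,4}->{1}; X {3,6}->{6} => REVISION
Total revisions = 3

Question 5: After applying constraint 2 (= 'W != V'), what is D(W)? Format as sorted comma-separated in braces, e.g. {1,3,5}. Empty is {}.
Answer: {2,3,5,6,7}

Derivation:
Constraint 1 (Y + V = X) on D(Y)={1,2,4,5,6} D(V)={1,3,4} D(X)={3,6,7}: Y {1,2,4,5,6}->{2,4,5,6}
Constraint 2 (W != V) on D(W)={2,3,5,6,7} D(V)={1,3,4}: no change
So after constraint 2: D(W) = {2,3,5,6,7}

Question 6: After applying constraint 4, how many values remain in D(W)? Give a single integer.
Constraint 1 (Y + V = X) on D(Y)={1,2,4,5,6} D(V)={1,3,4} D(X)={3,6,7}: Y {1,2,4,5,6}->{2,4,5,6}
Constraint 2 (W != V) on D(W)={2,3,5,6,7} D(V)={1,3,4}: no change
Constraint 3 (X < W) on D(X)={3,6,7} D(W)={2,3,5,6,7}: X {3,6,7}->{3,6}; W {2,3,5,6,7}->{5,6,7}
Constraint 4 (W + V = X) on D(W)={5,6,7} D(V)={1,3,4} D(X)={3,6}: W {5,6,7}->{5}; V {1,3,4}->{1}; X {3,6}->{6}
So after constraint 4: D(W)={5}, size = 1

Answer: 1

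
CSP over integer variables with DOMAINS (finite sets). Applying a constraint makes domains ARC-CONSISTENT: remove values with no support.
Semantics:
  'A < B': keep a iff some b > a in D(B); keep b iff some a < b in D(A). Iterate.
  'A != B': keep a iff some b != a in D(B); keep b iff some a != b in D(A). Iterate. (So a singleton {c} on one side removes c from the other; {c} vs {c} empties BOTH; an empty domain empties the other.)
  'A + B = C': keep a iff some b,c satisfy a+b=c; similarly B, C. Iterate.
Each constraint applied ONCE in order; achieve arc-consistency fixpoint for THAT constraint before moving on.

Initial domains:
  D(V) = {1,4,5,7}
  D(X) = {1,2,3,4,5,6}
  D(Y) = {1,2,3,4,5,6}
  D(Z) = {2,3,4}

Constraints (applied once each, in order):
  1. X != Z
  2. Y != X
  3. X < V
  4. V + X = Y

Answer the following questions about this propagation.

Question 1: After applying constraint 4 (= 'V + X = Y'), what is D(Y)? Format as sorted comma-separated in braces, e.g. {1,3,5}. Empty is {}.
Constraint 1 (X != Z) on D(X)={1,2,3,4,5,6} D(Z)={2,3,4}: no change
Constraint 2 (Y != X) on D(Y)={1,2,3,4,5,6} D(X)={1,2,3,4,5,6}: no change
Constraint 3 (X < V) on D(X)={1,2,3,4,5,6} D(V)={1,4,5,7}: V {1,4,5,7}->{4,5,7}
Constraint 4 (V + X = Y) on D(V)={4,5,7} D(X)={1,2,3,4,5,6} D(Y)={1,2,3,4,5,6}: V {4,5,7}->{4,5}; X {1,2,3,4,5,6}->{1,2}; Y {1,2,3,4,5,6}->{5,6}
So after constraint 4: D(Y) = {5,6}

Answer: {5,6}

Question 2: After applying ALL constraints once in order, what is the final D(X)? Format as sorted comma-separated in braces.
Constraint 1 (X != Z) on D(X)={1,2,3,4,5,6} D(Z)={2,3,4}: no change
Constraint 2 (Y != X) on D(Y)={1,2,3,4,5,6} D(X)={1,2,3,4,5,6}: no change
Constraint 3 (X < V) on D(X)={1,2,3,4,5,6} D(V)={1,4,5,7}: V {1,4,5,7}->{4,5,7}
Constraint 4 (V + X = Y) on D(V)={4,5,7} D(X)={1,2,3,4,5,6} D(Y)={1,2,3,4,5,6}: V {4,5,7}->{4,5}; X {1,2,3,4,5,6}->{1,2}; Y {1,2,3,4,5,6}->{5,6}
So after all 4 constraints: D(X) = {1,2}

Answer: {1,2}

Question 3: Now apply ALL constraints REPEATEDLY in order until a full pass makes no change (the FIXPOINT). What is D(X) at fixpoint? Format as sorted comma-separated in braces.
pass 0 (initial): D(X)={1,2,3,4,5,6}
pass 1: V {1,4,5,7}->{4,5}; X {1,2,3,4,5,6}->{1,2}; Y {1,2,3,4,5,6}->{5,6}
pass 2: no change
Fixpoint after 2 passes: D(X) = {1,2}

Answer: {1,2}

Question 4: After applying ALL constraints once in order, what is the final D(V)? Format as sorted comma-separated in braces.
Answer: {4,5}

Derivation:
Constraint 1 (X != Z) on D(X)={1,2,3,4,5,6} D(Z)={2,3,4}: no change
Constraint 2 (Y != X) on D(Y)={1,2,3,4,5,6} D(X)={1,2,3,4,5,6}: no change
Constraint 3 (X < V) on D(X)={1,2,3,4,5,6} D(V)={1,4,5,7}: V {1,4,5,7}->{4,5,7}
Constraint 4 (V + X = Y) on D(V)={4,5,7} D(X)={1,2,3,4,5,6} D(Y)={1,2,3,4,5,6}: V {4,5,7}->{4,5}; X {1,2,3,4,5,6}->{1,2}; Y {1,2,3,4,5,6}->{5,6}
So after all 4 constraints: D(V) = {4,5}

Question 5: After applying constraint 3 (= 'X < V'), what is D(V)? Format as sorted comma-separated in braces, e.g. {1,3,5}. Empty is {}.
Answer: {4,5,7}

Derivation:
Constraint 1 (X != Z) on D(X)={1,2,3,4,5,6} D(Z)={2,3,4}: no change
Constraint 2 (Y != X) on D(Y)={1,2,3,4,5,6} D(X)={1,2,3,4,5,6}: no change
Constraint 3 (X < V) on D(X)={1,2,3,4,5,6} D(V)={1,4,5,7}: V {1,4,5,7}->{4,5,7}
So after constraint 3: D(V) = {4,5,7}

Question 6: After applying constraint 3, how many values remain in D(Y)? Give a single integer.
Constraint 1 (X != Z) on D(X)={1,2,3,4,5,6} D(Z)={2,3,4}: no change
Constraint 2 (Y != X) on D(Y)={1,2,3,4,5,6} D(X)={1,2,3,4,5,6}: no change
Constraint 3 (X < V) on D(X)={1,2,3,4,5,6} D(V)={1,4,5,7}: V {1,4,5,7}->{4,5,7}
So after constraint 3: D(Y)={1,2,3,4,5,6}, size = 6

Answer: 6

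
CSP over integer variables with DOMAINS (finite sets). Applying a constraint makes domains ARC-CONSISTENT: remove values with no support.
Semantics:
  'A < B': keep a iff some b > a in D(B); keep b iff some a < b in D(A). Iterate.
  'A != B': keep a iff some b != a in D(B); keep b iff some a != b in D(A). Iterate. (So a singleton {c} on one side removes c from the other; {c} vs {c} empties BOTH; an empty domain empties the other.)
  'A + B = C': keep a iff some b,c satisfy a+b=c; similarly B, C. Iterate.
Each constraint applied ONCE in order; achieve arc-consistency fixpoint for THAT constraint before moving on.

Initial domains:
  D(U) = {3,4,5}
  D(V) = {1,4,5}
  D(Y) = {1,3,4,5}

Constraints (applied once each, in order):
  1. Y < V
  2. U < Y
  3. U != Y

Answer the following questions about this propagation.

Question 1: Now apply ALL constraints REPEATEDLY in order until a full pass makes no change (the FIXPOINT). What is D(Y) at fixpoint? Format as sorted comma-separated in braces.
pass 0 (initial): D(Y)={1,3,4,5}
pass 1: U {3,4,5}->{3}; V {1,4,5}->{4,5}; Y {1,3,4,5}->{4}
pass 2: V {4,5}->{5}
pass 3: no change
Fixpoint after 3 passes: D(Y) = {4}

Answer: {4}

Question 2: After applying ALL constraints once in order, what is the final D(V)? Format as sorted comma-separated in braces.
Constraint 1 (Y < V) on D(Y)={1,3,4,5} D(V)={1,4,5}: Y {1,3,4,5}->{1,3,4}; V {1,4,5}->{4,5}
Constraint 2 (U < Y) on D(U)={3,4,5} D(Y)={1,3,4}: U {3,4,5}->{3}; Y {1,3,4}->{4}
Constraint 3 (U != Y) on D(U)={3} D(Y)={4}: no change
So after all 3 constraints: D(V) = {4,5}

Answer: {4,5}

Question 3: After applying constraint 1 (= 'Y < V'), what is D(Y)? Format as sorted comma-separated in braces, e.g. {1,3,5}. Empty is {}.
Constraint 1 (Y < V) on D(Y)={1,3,4,5} D(V)={1,4,5}: Y {1,3,4,5}->{1,3,4}; V {1,4,5}->{4,5}
So after constraint 1: D(Y) = {1,3,4}

Answer: {1,3,4}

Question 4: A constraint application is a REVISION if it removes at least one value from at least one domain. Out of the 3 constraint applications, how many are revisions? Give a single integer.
Constraint 1 (Y < V) on D(Y)={1,3,4,5} D(V)={1,4,5}: Y {1,3,4,5}->{1,3,4}; V {1,4,5}->{4,5} => REVISION
Constraint 2 (U < Y) on D(U)={3,4,5} D(Y)={1,3,4}: U {3,4,5}->{3}; Y {1,3,4}->{4} => REVISION
Constraint 3 (U != Y) on D(U)={3} D(Y)={4}: no change => not a revision
Total revisions = 2

Answer: 2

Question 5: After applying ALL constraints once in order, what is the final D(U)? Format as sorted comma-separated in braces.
Answer: {3}

Derivation:
Constraint 1 (Y < V) on D(Y)={1,3,4,5} D(V)={1,4,5}: Y {1,3,4,5}->{1,3,4}; V {1,4,5}->{4,5}
Constraint 2 (U < Y) on D(U)={3,4,5} D(Y)={1,3,4}: U {3,4,5}->{3}; Y {1,3,4}->{4}
Constraint 3 (U != Y) on D(U)={3} D(Y)={4}: no change
So after all 3 constraints: D(U) = {3}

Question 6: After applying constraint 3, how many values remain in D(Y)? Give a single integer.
Constraint 1 (Y < V) on D(Y)={1,3,4,5} D(V)={1,4,5}: Y {1,3,4,5}->{1,3,4}; V {1,4,5}->{4,5}
Constraint 2 (U < Y) on D(U)={3,4,5} D(Y)={1,3,4}: U {3,4,5}->{3}; Y {1,3,4}->{4}
Constraint 3 (U != Y) on D(U)={3} D(Y)={4}: no change
So after constraint 3: D(Y)={4}, size = 1

Answer: 1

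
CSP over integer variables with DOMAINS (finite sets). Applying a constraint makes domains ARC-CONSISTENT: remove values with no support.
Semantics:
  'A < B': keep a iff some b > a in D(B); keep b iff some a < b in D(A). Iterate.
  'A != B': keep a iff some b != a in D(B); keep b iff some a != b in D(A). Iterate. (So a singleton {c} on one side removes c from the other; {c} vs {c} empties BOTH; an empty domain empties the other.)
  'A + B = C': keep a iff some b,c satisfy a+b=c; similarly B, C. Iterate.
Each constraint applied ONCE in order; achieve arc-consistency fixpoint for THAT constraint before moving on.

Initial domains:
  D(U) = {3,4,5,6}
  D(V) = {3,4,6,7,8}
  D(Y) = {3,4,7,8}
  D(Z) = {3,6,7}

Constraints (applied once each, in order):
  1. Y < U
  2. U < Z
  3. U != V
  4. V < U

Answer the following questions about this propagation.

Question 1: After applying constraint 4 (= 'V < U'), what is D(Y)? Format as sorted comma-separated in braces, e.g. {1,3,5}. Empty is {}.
Constraint 1 (Y < U) on D(Y)={3,4,7,8} D(U)={3,4,5,6}: Y {3,4,7,8}->{3,4}; U {3,4,5,6}->{4,5,6}
Constraint 2 (U < Z) on D(U)={4,5,6} D(Z)={3,6,7}: Z {3,6,7}->{6,7}
Constraint 3 (U != V) on D(U)={4,5,6} D(V)={3,4,6,7,8}: no change
Constraint 4 (V < U) on D(V)={3,4,6,7,8} D(U)={4,5,6}: V {3,4,6,7,8}->{3,4}
So after constraint 4: D(Y) = {3,4}

Answer: {3,4}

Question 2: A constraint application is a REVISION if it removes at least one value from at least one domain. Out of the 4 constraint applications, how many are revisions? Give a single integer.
Constraint 1 (Y < U) on D(Y)={3,4,7,8} D(U)={3,4,5,6}: Y {3,4,7,8}->{3,4}; U {3,4,5,6}->{4,5,6} => REVISION
Constraint 2 (U < Z) on D(U)={4,5,6} D(Z)={3,6,7}: Z {3,6,7}->{6,7} => REVISION
Constraint 3 (U != V) on D(U)={4,5,6} D(V)={3,4,6,7,8}: no change => not a revision
Constraint 4 (V < U) on D(V)={3,4,6,7,8} D(U)={4,5,6}: V {3,4,6,7,8}->{3,4} => REVISION
Total revisions = 3

Answer: 3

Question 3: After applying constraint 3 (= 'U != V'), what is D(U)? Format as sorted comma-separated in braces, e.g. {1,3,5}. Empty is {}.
Constraint 1 (Y < U) on D(Y)={3,4,7,8} D(U)={3,4,5,6}: Y {3,4,7,8}->{3,4}; U {3,4,5,6}->{4,5,6}
Constraint 2 (U < Z) on D(U)={4,5,6} D(Z)={3,6,7}: Z {3,6,7}->{6,7}
Constraint 3 (U != V) on D(U)={4,5,6} D(V)={3,4,6,7,8}: no change
So after constraint 3: D(U) = {4,5,6}

Answer: {4,5,6}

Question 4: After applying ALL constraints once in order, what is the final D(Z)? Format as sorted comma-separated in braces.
Constraint 1 (Y < U) on D(Y)={3,4,7,8} D(U)={3,4,5,6}: Y {3,4,7,8}->{3,4}; U {3,4,5,6}->{4,5,6}
Constraint 2 (U < Z) on D(U)={4,5,6} D(Z)={3,6,7}: Z {3,6,7}->{6,7}
Constraint 3 (U != V) on D(U)={4,5,6} D(V)={3,4,6,7,8}: no change
Constraint 4 (V < U) on D(V)={3,4,6,7,8} D(U)={4,5,6}: V {3,4,6,7,8}->{3,4}
So after all 4 constraints: D(Z) = {6,7}

Answer: {6,7}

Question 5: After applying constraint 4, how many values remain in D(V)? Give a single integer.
Constraint 1 (Y < U) on D(Y)={3,4,7,8} D(U)={3,4,5,6}: Y {3,4,7,8}->{3,4}; U {3,4,5,6}->{4,5,6}
Constraint 2 (U < Z) on D(U)={4,5,6} D(Z)={3,6,7}: Z {3,6,7}->{6,7}
Constraint 3 (U != V) on D(U)={4,5,6} D(V)={3,4,6,7,8}: no change
Constraint 4 (V < U) on D(V)={3,4,6,7,8} D(U)={4,5,6}: V {3,4,6,7,8}->{3,4}
So after constraint 4: D(V)={3,4}, size = 2

Answer: 2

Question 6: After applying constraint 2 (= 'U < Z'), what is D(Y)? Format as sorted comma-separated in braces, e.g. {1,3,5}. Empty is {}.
Answer: {3,4}

Derivation:
Constraint 1 (Y < U) on D(Y)={3,4,7,8} D(U)={3,4,5,6}: Y {3,4,7,8}->{3,4}; U {3,4,5,6}->{4,5,6}
Constraint 2 (U < Z) on D(U)={4,5,6} D(Z)={3,6,7}: Z {3,6,7}->{6,7}
So after constraint 2: D(Y) = {3,4}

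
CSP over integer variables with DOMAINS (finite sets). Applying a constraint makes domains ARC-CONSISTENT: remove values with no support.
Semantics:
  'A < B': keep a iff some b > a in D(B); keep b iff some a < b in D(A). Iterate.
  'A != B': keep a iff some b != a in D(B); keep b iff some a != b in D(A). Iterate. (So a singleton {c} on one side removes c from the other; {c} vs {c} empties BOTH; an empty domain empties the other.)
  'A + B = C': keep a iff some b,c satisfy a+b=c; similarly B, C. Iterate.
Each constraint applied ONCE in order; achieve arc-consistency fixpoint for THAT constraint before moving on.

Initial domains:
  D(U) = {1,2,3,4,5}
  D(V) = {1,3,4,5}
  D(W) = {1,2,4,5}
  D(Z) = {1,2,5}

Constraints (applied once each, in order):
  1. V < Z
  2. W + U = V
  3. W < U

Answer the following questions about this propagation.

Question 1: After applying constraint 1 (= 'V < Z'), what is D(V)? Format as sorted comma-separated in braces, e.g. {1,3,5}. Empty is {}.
Answer: {1,3,4}

Derivation:
Constraint 1 (V < Z) on D(V)={1,3,4,5} D(Z)={1,2,5}: V {1,3,4,5}->{1,3,4}; Z {1,2,5}->{2,5}
So after constraint 1: D(V) = {1,3,4}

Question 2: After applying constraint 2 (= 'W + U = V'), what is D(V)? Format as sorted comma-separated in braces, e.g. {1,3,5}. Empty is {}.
Constraint 1 (V < Z) on D(V)={1,3,4,5} D(Z)={1,2,5}: V {1,3,4,5}->{1,3,4}; Z {1,2,5}->{2,5}
Constraint 2 (W + U = V) on D(W)={1,2,4,5} D(U)={1,2,3,4,5} D(V)={1,3,4}: W {1,2,4,5}->{1,2}; U {1,2,3,4,5}->{1,2,3}; V {1,3,4}->{3,4}
So after constraint 2: D(V) = {3,4}

Answer: {3,4}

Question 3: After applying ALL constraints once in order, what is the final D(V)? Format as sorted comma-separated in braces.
Answer: {3,4}

Derivation:
Constraint 1 (V < Z) on D(V)={1,3,4,5} D(Z)={1,2,5}: V {1,3,4,5}->{1,3,4}; Z {1,2,5}->{2,5}
Constraint 2 (W + U = V) on D(W)={1,2,4,5} D(U)={1,2,3,4,5} D(V)={1,3,4}: W {1,2,4,5}->{1,2}; U {1,2,3,4,5}->{1,2,3}; V {1,3,4}->{3,4}
Constraint 3 (W < U) on D(W)={1,2} D(U)={1,2,3}: U {1,2,3}->{2,3}
So after all 3 constraints: D(V) = {3,4}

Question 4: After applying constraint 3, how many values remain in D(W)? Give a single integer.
Constraint 1 (V < Z) on D(V)={1,3,4,5} D(Z)={1,2,5}: V {1,3,4,5}->{1,3,4}; Z {1,2,5}->{2,5}
Constraint 2 (W + U = V) on D(W)={1,2,4,5} D(U)={1,2,3,4,5} D(V)={1,3,4}: W {1,2,4,5}->{1,2}; U {1,2,3,4,5}->{1,2,3}; V {1,3,4}->{3,4}
Constraint 3 (W < U) on D(W)={1,2} D(U)={1,2,3}: U {1,2,3}->{2,3}
So after constraint 3: D(W)={1,2}, size = 2

Answer: 2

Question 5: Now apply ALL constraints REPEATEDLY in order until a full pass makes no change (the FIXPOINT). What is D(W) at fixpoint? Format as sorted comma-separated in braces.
Answer: {1,2}

Derivation:
pass 0 (initial): D(W)={1,2,4,5}
pass 1: U {1,2,3,4,5}->{2,3}; V {1,3,4,5}->{3,4}; W {1,2,4,5}->{1,2}; Z {1,2,5}->{2,5}
pass 2: Z {2,5}->{5}
pass 3: no change
Fixpoint after 3 passes: D(W) = {1,2}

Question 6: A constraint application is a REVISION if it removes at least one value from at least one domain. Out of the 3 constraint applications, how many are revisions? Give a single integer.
Answer: 3

Derivation:
Constraint 1 (V < Z) on D(V)={1,3,4,5} D(Z)={1,2,5}: V {1,3,4,5}->{1,3,4}; Z {1,2,5}->{2,5} => REVISION
Constraint 2 (W + U = V) on D(W)={1,2,4,5} D(U)={1,2,3,4,5} D(V)={1,3,4}: W {1,2,4,5}->{1,2}; U {1,2,3,4,5}->{1,2,3}; V {1,3,4}->{3,4} => REVISION
Constraint 3 (W < U) on D(W)={1,2} D(U)={1,2,3}: U {1,2,3}->{2,3} => REVISION
Total revisions = 3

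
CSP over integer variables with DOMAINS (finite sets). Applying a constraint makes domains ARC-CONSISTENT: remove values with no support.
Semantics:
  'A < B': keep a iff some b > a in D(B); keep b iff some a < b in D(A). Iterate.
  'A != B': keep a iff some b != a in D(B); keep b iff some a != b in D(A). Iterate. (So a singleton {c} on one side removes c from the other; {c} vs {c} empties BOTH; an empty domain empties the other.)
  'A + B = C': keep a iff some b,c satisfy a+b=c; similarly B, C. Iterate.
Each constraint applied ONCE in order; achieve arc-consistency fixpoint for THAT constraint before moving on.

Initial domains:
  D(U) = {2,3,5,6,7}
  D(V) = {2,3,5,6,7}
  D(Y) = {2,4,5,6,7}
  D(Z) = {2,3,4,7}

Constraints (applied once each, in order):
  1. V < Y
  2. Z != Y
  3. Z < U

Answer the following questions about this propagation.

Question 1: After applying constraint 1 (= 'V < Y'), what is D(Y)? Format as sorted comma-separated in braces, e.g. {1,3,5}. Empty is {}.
Constraint 1 (V < Y) on D(V)={2,3,5,6,7} D(Y)={2,4,5,6,7}: V {2,3,5,6,7}->{2,3,5,6}; Y {2,4,5,6,7}->{4,5,6,7}
So after constraint 1: D(Y) = {4,5,6,7}

Answer: {4,5,6,7}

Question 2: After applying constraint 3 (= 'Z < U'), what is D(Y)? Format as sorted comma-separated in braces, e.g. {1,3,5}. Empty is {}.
Answer: {4,5,6,7}

Derivation:
Constraint 1 (V < Y) on D(V)={2,3,5,6,7} D(Y)={2,4,5,6,7}: V {2,3,5,6,7}->{2,3,5,6}; Y {2,4,5,6,7}->{4,5,6,7}
Constraint 2 (Z != Y) on D(Z)={2,3,4,7} D(Y)={4,5,6,7}: no change
Constraint 3 (Z < U) on D(Z)={2,3,4,7} D(U)={2,3,5,6,7}: Z {2,3,4,7}->{2,3,4}; U {2,3,5,6,7}->{3,5,6,7}
So after constraint 3: D(Y) = {4,5,6,7}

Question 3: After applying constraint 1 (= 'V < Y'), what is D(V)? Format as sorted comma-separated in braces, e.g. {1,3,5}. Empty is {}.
Answer: {2,3,5,6}

Derivation:
Constraint 1 (V < Y) on D(V)={2,3,5,6,7} D(Y)={2,4,5,6,7}: V {2,3,5,6,7}->{2,3,5,6}; Y {2,4,5,6,7}->{4,5,6,7}
So after constraint 1: D(V) = {2,3,5,6}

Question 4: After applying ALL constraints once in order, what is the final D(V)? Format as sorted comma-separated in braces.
Answer: {2,3,5,6}

Derivation:
Constraint 1 (V < Y) on D(V)={2,3,5,6,7} D(Y)={2,4,5,6,7}: V {2,3,5,6,7}->{2,3,5,6}; Y {2,4,5,6,7}->{4,5,6,7}
Constraint 2 (Z != Y) on D(Z)={2,3,4,7} D(Y)={4,5,6,7}: no change
Constraint 3 (Z < U) on D(Z)={2,3,4,7} D(U)={2,3,5,6,7}: Z {2,3,4,7}->{2,3,4}; U {2,3,5,6,7}->{3,5,6,7}
So after all 3 constraints: D(V) = {2,3,5,6}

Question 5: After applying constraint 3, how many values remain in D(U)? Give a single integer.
Constraint 1 (V < Y) on D(V)={2,3,5,6,7} D(Y)={2,4,5,6,7}: V {2,3,5,6,7}->{2,3,5,6}; Y {2,4,5,6,7}->{4,5,6,7}
Constraint 2 (Z != Y) on D(Z)={2,3,4,7} D(Y)={4,5,6,7}: no change
Constraint 3 (Z < U) on D(Z)={2,3,4,7} D(U)={2,3,5,6,7}: Z {2,3,4,7}->{2,3,4}; U {2,3,5,6,7}->{3,5,6,7}
So after constraint 3: D(U)={3,5,6,7}, size = 4

Answer: 4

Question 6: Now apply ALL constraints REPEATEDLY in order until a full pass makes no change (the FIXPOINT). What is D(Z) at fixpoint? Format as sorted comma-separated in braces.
pass 0 (initial): D(Z)={2,3,4,7}
pass 1: U {2,3,5,6,7}->{3,5,6,7}; V {2,3,5,6,7}->{2,3,5,6}; Y {2,4,5,6,7}->{4,5,6,7}; Z {2,3,4,7}->{2,3,4}
pass 2: no change
Fixpoint after 2 passes: D(Z) = {2,3,4}

Answer: {2,3,4}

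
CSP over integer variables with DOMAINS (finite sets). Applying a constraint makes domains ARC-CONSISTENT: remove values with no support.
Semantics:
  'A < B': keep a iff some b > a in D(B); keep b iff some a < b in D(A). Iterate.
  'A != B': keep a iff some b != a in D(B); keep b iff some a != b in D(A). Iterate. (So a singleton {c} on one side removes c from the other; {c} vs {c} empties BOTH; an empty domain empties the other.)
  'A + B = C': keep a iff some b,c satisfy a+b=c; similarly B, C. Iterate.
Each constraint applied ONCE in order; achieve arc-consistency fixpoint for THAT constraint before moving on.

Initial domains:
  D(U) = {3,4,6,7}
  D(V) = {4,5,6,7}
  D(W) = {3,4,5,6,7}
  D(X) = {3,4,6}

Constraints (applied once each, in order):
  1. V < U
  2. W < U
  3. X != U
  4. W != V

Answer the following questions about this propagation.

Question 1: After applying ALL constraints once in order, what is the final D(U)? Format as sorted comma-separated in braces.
Answer: {6,7}

Derivation:
Constraint 1 (V < U) on D(V)={4,5,6,7} D(U)={3,4,6,7}: V {4,5,6,7}->{4,5,6}; U {3,4,6,7}->{6,7}
Constraint 2 (W < U) on D(W)={3,4,5,6,7} D(U)={6,7}: W {3,4,5,6,7}->{3,4,5,6}
Constraint 3 (X != U) on D(X)={3,4,6} D(U)={6,7}: no change
Constraint 4 (W != V) on D(W)={3,4,5,6} D(V)={4,5,6}: no change
So after all 4 constraints: D(U) = {6,7}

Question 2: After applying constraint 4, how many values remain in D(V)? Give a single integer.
Answer: 3

Derivation:
Constraint 1 (V < U) on D(V)={4,5,6,7} D(U)={3,4,6,7}: V {4,5,6,7}->{4,5,6}; U {3,4,6,7}->{6,7}
Constraint 2 (W < U) on D(W)={3,4,5,6,7} D(U)={6,7}: W {3,4,5,6,7}->{3,4,5,6}
Constraint 3 (X != U) on D(X)={3,4,6} D(U)={6,7}: no change
Constraint 4 (W != V) on D(W)={3,4,5,6} D(V)={4,5,6}: no change
So after constraint 4: D(V)={4,5,6}, size = 3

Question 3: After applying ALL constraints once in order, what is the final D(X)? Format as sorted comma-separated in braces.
Constraint 1 (V < U) on D(V)={4,5,6,7} D(U)={3,4,6,7}: V {4,5,6,7}->{4,5,6}; U {3,4,6,7}->{6,7}
Constraint 2 (W < U) on D(W)={3,4,5,6,7} D(U)={6,7}: W {3,4,5,6,7}->{3,4,5,6}
Constraint 3 (X != U) on D(X)={3,4,6} D(U)={6,7}: no change
Constraint 4 (W != V) on D(W)={3,4,5,6} D(V)={4,5,6}: no change
So after all 4 constraints: D(X) = {3,4,6}

Answer: {3,4,6}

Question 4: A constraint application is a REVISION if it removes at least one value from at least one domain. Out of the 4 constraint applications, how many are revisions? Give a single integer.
Constraint 1 (V < U) on D(V)={4,5,6,7} D(U)={3,4,6,7}: V {4,5,6,7}->{4,5,6}; U {3,4,6,7}->{6,7} => REVISION
Constraint 2 (W < U) on D(W)={3,4,5,6,7} D(U)={6,7}: W {3,4,5,6,7}->{3,4,5,6} => REVISION
Constraint 3 (X != U) on D(X)={3,4,6} D(U)={6,7}: no change => not a revision
Constraint 4 (W != V) on D(W)={3,4,5,6} D(V)={4,5,6}: no change => not a revision
Total revisions = 2

Answer: 2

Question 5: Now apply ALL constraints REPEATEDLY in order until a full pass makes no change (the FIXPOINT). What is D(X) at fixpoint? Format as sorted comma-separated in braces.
Answer: {3,4,6}

Derivation:
pass 0 (initial): D(X)={3,4,6}
pass 1: U {3,4,6,7}->{6,7}; V {4,5,6,7}->{4,5,6}; W {3,4,5,6,7}->{3,4,5,6}
pass 2: no change
Fixpoint after 2 passes: D(X) = {3,4,6}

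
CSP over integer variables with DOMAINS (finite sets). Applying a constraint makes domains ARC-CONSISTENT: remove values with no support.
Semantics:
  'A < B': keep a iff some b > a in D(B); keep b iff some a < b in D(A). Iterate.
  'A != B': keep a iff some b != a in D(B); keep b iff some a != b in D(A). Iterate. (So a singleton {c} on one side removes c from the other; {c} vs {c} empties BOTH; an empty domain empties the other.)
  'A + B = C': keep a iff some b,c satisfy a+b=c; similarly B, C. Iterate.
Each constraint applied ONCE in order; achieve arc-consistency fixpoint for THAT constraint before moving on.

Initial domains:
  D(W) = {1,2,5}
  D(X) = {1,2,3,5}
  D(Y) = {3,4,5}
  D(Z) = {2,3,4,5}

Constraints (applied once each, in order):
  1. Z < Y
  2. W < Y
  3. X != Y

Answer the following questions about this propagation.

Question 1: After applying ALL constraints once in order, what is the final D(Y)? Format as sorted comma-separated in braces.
Constraint 1 (Z < Y) on D(Z)={2,3,4,5} D(Y)={3,4,5}: Z {2,3,4,5}->{2,3,4}
Constraint 2 (W < Y) on D(W)={1,2,5} D(Y)={3,4,5}: W {1,2,5}->{1,2}
Constraint 3 (X != Y) on D(X)={1,2,3,5} D(Y)={3,4,5}: no change
So after all 3 constraints: D(Y) = {3,4,5}

Answer: {3,4,5}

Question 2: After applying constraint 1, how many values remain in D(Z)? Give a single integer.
Constraint 1 (Z < Y) on D(Z)={2,3,4,5} D(Y)={3,4,5}: Z {2,3,4,5}->{2,3,4}
So after constraint 1: D(Z)={2,3,4}, size = 3

Answer: 3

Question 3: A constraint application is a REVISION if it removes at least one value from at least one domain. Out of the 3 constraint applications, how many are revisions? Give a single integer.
Constraint 1 (Z < Y) on D(Z)={2,3,4,5} D(Y)={3,4,5}: Z {2,3,4,5}->{2,3,4} => REVISION
Constraint 2 (W < Y) on D(W)={1,2,5} D(Y)={3,4,5}: W {1,2,5}->{1,2} => REVISION
Constraint 3 (X != Y) on D(X)={1,2,3,5} D(Y)={3,4,5}: no change => not a revision
Total revisions = 2

Answer: 2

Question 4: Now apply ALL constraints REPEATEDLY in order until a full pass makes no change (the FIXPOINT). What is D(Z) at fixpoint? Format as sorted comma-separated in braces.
Answer: {2,3,4}

Derivation:
pass 0 (initial): D(Z)={2,3,4,5}
pass 1: W {1,2,5}->{1,2}; Z {2,3,4,5}->{2,3,4}
pass 2: no change
Fixpoint after 2 passes: D(Z) = {2,3,4}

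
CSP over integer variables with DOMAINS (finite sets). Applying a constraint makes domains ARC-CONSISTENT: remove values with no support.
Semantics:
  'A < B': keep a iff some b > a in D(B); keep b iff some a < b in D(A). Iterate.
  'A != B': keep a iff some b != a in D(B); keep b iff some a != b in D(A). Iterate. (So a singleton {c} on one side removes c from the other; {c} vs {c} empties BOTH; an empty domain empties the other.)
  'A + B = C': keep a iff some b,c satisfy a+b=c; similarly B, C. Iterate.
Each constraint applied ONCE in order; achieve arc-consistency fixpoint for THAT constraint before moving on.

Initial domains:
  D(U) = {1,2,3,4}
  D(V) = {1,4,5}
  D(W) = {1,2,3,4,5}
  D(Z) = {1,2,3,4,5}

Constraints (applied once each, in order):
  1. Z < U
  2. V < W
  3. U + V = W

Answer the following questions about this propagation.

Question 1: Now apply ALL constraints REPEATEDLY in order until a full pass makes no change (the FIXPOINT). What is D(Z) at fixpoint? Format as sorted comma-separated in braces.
pass 0 (initial): D(Z)={1,2,3,4,5}
pass 1: U {1,2,3,4}->{2,3,4}; V {1,4,5}->{1}; W {1,2,3,4,5}->{3,4,5}; Z {1,2,3,4,5}->{1,2,3}
pass 2: no change
Fixpoint after 2 passes: D(Z) = {1,2,3}

Answer: {1,2,3}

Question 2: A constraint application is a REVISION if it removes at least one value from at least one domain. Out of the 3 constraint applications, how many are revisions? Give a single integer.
Constraint 1 (Z < U) on D(Z)={1,2,3,4,5} D(U)={1,2,3,4}: Z {1,2,3,4,5}->{1,2,3}; U {1,2,3,4}->{2,3,4} => REVISION
Constraint 2 (V < W) on D(V)={1,4,5} D(W)={1,2,3,4,5}: V {1,4,5}->{1,4}; W {1,2,3,4,5}->{2,3,4,5} => REVISION
Constraint 3 (U + V = W) on D(U)={2,3,4} D(V)={1,4} D(W)={2,3,4,5}: V {1,4}->{1}; W {2,3,4,5}->{3,4,5} => REVISION
Total revisions = 3

Answer: 3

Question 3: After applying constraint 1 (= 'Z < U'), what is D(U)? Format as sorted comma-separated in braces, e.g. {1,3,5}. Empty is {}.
Constraint 1 (Z < U) on D(Z)={1,2,3,4,5} D(U)={1,2,3,4}: Z {1,2,3,4,5}->{1,2,3}; U {1,2,3,4}->{2,3,4}
So after constraint 1: D(U) = {2,3,4}

Answer: {2,3,4}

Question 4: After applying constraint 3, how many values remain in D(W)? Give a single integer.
Constraint 1 (Z < U) on D(Z)={1,2,3,4,5} D(U)={1,2,3,4}: Z {1,2,3,4,5}->{1,2,3}; U {1,2,3,4}->{2,3,4}
Constraint 2 (V < W) on D(V)={1,4,5} D(W)={1,2,3,4,5}: V {1,4,5}->{1,4}; W {1,2,3,4,5}->{2,3,4,5}
Constraint 3 (U + V = W) on D(U)={2,3,4} D(V)={1,4} D(W)={2,3,4,5}: V {1,4}->{1}; W {2,3,4,5}->{3,4,5}
So after constraint 3: D(W)={3,4,5}, size = 3

Answer: 3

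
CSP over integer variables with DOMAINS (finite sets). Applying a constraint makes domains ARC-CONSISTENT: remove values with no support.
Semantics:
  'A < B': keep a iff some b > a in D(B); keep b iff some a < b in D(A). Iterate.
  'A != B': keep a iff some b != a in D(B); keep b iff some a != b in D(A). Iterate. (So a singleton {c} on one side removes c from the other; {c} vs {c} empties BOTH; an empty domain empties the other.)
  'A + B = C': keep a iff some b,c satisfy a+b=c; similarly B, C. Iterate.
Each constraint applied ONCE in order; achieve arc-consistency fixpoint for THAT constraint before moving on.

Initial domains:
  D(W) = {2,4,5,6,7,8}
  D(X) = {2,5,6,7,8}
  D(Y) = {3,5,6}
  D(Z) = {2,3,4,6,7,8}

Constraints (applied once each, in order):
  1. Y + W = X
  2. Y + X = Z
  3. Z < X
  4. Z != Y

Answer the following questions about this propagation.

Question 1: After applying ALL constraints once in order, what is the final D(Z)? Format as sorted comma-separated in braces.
Constraint 1 (Y + W = X) on D(Y)={3,5,6} D(W)={2,4,5,6,7,8} D(X)={2,5,6,7,8}: W {2,4,5,6,7,8}->{2,4,5}; X {2,5,6,7,8}->{5,7,8}
Constraint 2 (Y + X = Z) on D(Y)={3,5,6} D(X)={5,7,8} D(Z)={2,3,4,6,7,8}: Y {3,5,6}->{3}; X {5,7,8}->{5}; Z {2,3,4,6,7,8}->{8}
Constraint 3 (Z < X) on D(Z)={8} D(X)={5}: Z {8}->{}; X {5}->{}
Constraint 4 (Z != Y) on D(Z)={} D(Y)={3}: Y {3}->{}
So after all 4 constraints: D(Z) = {}

Answer: {}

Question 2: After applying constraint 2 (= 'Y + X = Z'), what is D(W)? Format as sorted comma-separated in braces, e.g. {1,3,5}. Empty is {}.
Constraint 1 (Y + W = X) on D(Y)={3,5,6} D(W)={2,4,5,6,7,8} D(X)={2,5,6,7,8}: W {2,4,5,6,7,8}->{2,4,5}; X {2,5,6,7,8}->{5,7,8}
Constraint 2 (Y + X = Z) on D(Y)={3,5,6} D(X)={5,7,8} D(Z)={2,3,4,6,7,8}: Y {3,5,6}->{3}; X {5,7,8}->{5}; Z {2,3,4,6,7,8}->{8}
So after constraint 2: D(W) = {2,4,5}

Answer: {2,4,5}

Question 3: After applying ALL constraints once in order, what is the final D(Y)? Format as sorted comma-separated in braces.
Constraint 1 (Y + W = X) on D(Y)={3,5,6} D(W)={2,4,5,6,7,8} D(X)={2,5,6,7,8}: W {2,4,5,6,7,8}->{2,4,5}; X {2,5,6,7,8}->{5,7,8}
Constraint 2 (Y + X = Z) on D(Y)={3,5,6} D(X)={5,7,8} D(Z)={2,3,4,6,7,8}: Y {3,5,6}->{3}; X {5,7,8}->{5}; Z {2,3,4,6,7,8}->{8}
Constraint 3 (Z < X) on D(Z)={8} D(X)={5}: Z {8}->{}; X {5}->{}
Constraint 4 (Z != Y) on D(Z)={} D(Y)={3}: Y {3}->{}
So after all 4 constraints: D(Y) = {}

Answer: {}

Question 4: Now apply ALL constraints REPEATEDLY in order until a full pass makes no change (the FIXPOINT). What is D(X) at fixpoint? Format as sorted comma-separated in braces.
Answer: {}

Derivation:
pass 0 (initial): D(X)={2,5,6,7,8}
pass 1: W {2,4,5,6,7,8}->{2,4,5}; X {2,5,6,7,8}->{}; Y {3,5,6}->{}; Z {2,3,4,6,7,8}->{}
pass 2: W {2,4,5}->{}
pass 3: no change
Fixpoint after 3 passes: D(X) = {}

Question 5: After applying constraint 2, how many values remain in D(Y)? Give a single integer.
Constraint 1 (Y + W = X) on D(Y)={3,5,6} D(W)={2,4,5,6,7,8} D(X)={2,5,6,7,8}: W {2,4,5,6,7,8}->{2,4,5}; X {2,5,6,7,8}->{5,7,8}
Constraint 2 (Y + X = Z) on D(Y)={3,5,6} D(X)={5,7,8} D(Z)={2,3,4,6,7,8}: Y {3,5,6}->{3}; X {5,7,8}->{5}; Z {2,3,4,6,7,8}->{8}
So after constraint 2: D(Y)={3}, size = 1

Answer: 1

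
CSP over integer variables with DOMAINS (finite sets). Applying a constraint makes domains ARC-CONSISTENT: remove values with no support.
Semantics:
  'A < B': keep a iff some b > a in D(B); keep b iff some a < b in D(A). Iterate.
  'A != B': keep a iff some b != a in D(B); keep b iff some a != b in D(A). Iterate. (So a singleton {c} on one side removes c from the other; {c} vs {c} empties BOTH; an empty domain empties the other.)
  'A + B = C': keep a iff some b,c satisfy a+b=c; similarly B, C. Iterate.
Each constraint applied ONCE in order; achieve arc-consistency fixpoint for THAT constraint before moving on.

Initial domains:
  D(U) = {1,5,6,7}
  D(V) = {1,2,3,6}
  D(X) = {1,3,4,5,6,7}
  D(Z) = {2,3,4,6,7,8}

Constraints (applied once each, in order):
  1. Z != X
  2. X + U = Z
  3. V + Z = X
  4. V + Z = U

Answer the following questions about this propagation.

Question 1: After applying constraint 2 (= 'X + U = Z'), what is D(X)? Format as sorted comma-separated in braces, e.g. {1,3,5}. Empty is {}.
Constraint 1 (Z != X) on D(Z)={2,3,4,6,7,8} D(X)={1,3,4,5,6,7}: no change
Constraint 2 (X + U = Z) on D(X)={1,3,4,5,6,7} D(U)={1,5,6,7} D(Z)={2,3,4,6,7,8}: X {1,3,4,5,6,7}->{1,3,5,6,7}; Z {2,3,4,6,7,8}->{2,4,6,7,8}
So after constraint 2: D(X) = {1,3,5,6,7}

Answer: {1,3,5,6,7}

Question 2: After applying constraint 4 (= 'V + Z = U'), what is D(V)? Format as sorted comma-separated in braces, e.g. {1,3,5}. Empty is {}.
Constraint 1 (Z != X) on D(Z)={2,3,4,6,7,8} D(X)={1,3,4,5,6,7}: no change
Constraint 2 (X + U = Z) on D(X)={1,3,4,5,6,7} D(U)={1,5,6,7} D(Z)={2,3,4,6,7,8}: X {1,3,4,5,6,7}->{1,3,5,6,7}; Z {2,3,4,6,7,8}->{2,4,6,7,8}
Constraint 3 (V + Z = X) on D(V)={1,2,3,6} D(Z)={2,4,6,7,8} D(X)={1,3,5,6,7}: V {1,2,3,6}->{1,2,3}; Z {2,4,6,7,8}->{2,4,6}; X {1,3,5,6,7}->{3,5,6,7}
Constraint 4 (V + Z = U) on D(V)={1,2,3} D(Z)={2,4,6} D(U)={1,5,6,7}: U {1,5,6,7}->{5,6,7}
So after constraint 4: D(V) = {1,2,3}

Answer: {1,2,3}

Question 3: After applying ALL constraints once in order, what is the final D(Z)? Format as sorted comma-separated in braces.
Answer: {2,4,6}

Derivation:
Constraint 1 (Z != X) on D(Z)={2,3,4,6,7,8} D(X)={1,3,4,5,6,7}: no change
Constraint 2 (X + U = Z) on D(X)={1,3,4,5,6,7} D(U)={1,5,6,7} D(Z)={2,3,4,6,7,8}: X {1,3,4,5,6,7}->{1,3,5,6,7}; Z {2,3,4,6,7,8}->{2,4,6,7,8}
Constraint 3 (V + Z = X) on D(V)={1,2,3,6} D(Z)={2,4,6,7,8} D(X)={1,3,5,6,7}: V {1,2,3,6}->{1,2,3}; Z {2,4,6,7,8}->{2,4,6}; X {1,3,5,6,7}->{3,5,6,7}
Constraint 4 (V + Z = U) on D(V)={1,2,3} D(Z)={2,4,6} D(U)={1,5,6,7}: U {1,5,6,7}->{5,6,7}
So after all 4 constraints: D(Z) = {2,4,6}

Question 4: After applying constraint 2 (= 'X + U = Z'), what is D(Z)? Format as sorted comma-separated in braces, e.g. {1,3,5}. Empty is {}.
Answer: {2,4,6,7,8}

Derivation:
Constraint 1 (Z != X) on D(Z)={2,3,4,6,7,8} D(X)={1,3,4,5,6,7}: no change
Constraint 2 (X + U = Z) on D(X)={1,3,4,5,6,7} D(U)={1,5,6,7} D(Z)={2,3,4,6,7,8}: X {1,3,4,5,6,7}->{1,3,5,6,7}; Z {2,3,4,6,7,8}->{2,4,6,7,8}
So after constraint 2: D(Z) = {2,4,6,7,8}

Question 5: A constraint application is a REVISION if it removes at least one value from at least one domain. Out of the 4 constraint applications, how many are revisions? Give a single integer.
Answer: 3

Derivation:
Constraint 1 (Z != X) on D(Z)={2,3,4,6,7,8} D(X)={1,3,4,5,6,7}: no change => not a revision
Constraint 2 (X + U = Z) on D(X)={1,3,4,5,6,7} D(U)={1,5,6,7} D(Z)={2,3,4,6,7,8}: X {1,3,4,5,6,7}->{1,3,5,6,7}; Z {2,3,4,6,7,8}->{2,4,6,7,8} => REVISION
Constraint 3 (V + Z = X) on D(V)={1,2,3,6} D(Z)={2,4,6,7,8} D(X)={1,3,5,6,7}: V {1,2,3,6}->{1,2,3}; Z {2,4,6,7,8}->{2,4,6}; X {1,3,5,6,7}->{3,5,6,7} => REVISION
Constraint 4 (V + Z = U) on D(V)={1,2,3} D(Z)={2,4,6} D(U)={1,5,6,7}: U {1,5,6,7}->{5,6,7} => REVISION
Total revisions = 3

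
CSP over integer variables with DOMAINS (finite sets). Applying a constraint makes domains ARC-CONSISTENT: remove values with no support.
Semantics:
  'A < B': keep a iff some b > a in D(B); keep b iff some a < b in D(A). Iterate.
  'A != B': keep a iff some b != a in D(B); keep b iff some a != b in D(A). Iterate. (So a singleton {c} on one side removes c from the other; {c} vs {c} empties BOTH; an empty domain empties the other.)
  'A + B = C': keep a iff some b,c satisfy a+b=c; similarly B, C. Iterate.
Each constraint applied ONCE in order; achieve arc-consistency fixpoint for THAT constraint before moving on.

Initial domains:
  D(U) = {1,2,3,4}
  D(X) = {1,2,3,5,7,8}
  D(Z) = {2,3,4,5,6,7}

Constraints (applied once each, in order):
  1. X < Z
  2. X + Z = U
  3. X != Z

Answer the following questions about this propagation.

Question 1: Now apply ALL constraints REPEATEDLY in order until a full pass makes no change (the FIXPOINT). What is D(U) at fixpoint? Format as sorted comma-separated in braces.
pass 0 (initial): D(U)={1,2,3,4}
pass 1: U {1,2,3,4}->{3,4}; X {1,2,3,5,7,8}->{1,2}; Z {2,3,4,5,6,7}->{2,3}
pass 2: no change
Fixpoint after 2 passes: D(U) = {3,4}

Answer: {3,4}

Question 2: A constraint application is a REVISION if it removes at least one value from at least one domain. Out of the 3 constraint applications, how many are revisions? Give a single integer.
Constraint 1 (X < Z) on D(X)={1,2,3,5,7,8} D(Z)={2,3,4,5,6,7}: X {1,2,3,5,7,8}->{1,2,3,5} => REVISION
Constraint 2 (X + Z = U) on D(X)={1,2,3,5} D(Z)={2,3,4,5,6,7} D(U)={1,2,3,4}: X {1,2,3,5}->{1,2}; Z {2,3,4,5,6,7}->{2,3}; U {1,2,3,4}->{3,4} => REVISION
Constraint 3 (X != Z) on D(X)={1,2} D(Z)={2,3}: no change => not a revision
Total revisions = 2

Answer: 2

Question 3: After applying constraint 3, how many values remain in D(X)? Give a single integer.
Answer: 2

Derivation:
Constraint 1 (X < Z) on D(X)={1,2,3,5,7,8} D(Z)={2,3,4,5,6,7}: X {1,2,3,5,7,8}->{1,2,3,5}
Constraint 2 (X + Z = U) on D(X)={1,2,3,5} D(Z)={2,3,4,5,6,7} D(U)={1,2,3,4}: X {1,2,3,5}->{1,2}; Z {2,3,4,5,6,7}->{2,3}; U {1,2,3,4}->{3,4}
Constraint 3 (X != Z) on D(X)={1,2} D(Z)={2,3}: no change
So after constraint 3: D(X)={1,2}, size = 2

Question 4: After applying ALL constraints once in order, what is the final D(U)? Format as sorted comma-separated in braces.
Constraint 1 (X < Z) on D(X)={1,2,3,5,7,8} D(Z)={2,3,4,5,6,7}: X {1,2,3,5,7,8}->{1,2,3,5}
Constraint 2 (X + Z = U) on D(X)={1,2,3,5} D(Z)={2,3,4,5,6,7} D(U)={1,2,3,4}: X {1,2,3,5}->{1,2}; Z {2,3,4,5,6,7}->{2,3}; U {1,2,3,4}->{3,4}
Constraint 3 (X != Z) on D(X)={1,2} D(Z)={2,3}: no change
So after all 3 constraints: D(U) = {3,4}

Answer: {3,4}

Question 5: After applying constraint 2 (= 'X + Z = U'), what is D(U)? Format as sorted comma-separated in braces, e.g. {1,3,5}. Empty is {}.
Answer: {3,4}

Derivation:
Constraint 1 (X < Z) on D(X)={1,2,3,5,7,8} D(Z)={2,3,4,5,6,7}: X {1,2,3,5,7,8}->{1,2,3,5}
Constraint 2 (X + Z = U) on D(X)={1,2,3,5} D(Z)={2,3,4,5,6,7} D(U)={1,2,3,4}: X {1,2,3,5}->{1,2}; Z {2,3,4,5,6,7}->{2,3}; U {1,2,3,4}->{3,4}
So after constraint 2: D(U) = {3,4}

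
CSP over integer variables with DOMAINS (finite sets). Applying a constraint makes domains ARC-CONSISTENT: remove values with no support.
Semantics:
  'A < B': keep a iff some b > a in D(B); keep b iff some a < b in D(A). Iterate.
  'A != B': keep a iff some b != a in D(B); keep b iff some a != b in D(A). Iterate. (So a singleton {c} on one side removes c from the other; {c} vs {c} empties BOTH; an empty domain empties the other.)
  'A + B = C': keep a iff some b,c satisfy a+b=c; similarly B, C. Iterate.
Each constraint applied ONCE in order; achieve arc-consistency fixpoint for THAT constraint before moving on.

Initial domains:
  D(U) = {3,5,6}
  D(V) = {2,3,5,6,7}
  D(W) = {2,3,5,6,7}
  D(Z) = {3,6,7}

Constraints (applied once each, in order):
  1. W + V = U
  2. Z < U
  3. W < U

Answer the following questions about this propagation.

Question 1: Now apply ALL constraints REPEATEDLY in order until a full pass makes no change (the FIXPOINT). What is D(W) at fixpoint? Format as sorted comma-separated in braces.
Answer: {2,3}

Derivation:
pass 0 (initial): D(W)={2,3,5,6,7}
pass 1: U {3,5,6}->{5,6}; V {2,3,5,6,7}->{2,3}; W {2,3,5,6,7}->{2,3}; Z {3,6,7}->{3}
pass 2: no change
Fixpoint after 2 passes: D(W) = {2,3}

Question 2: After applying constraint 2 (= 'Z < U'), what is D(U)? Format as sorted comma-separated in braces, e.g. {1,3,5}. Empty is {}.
Constraint 1 (W + V = U) on D(W)={2,3,5,6,7} D(V)={2,3,5,6,7} D(U)={3,5,6}: W {2,3,5,6,7}->{2,3}; V {2,3,5,6,7}->{2,3}; U {3,5,6}->{5,6}
Constraint 2 (Z < U) on D(Z)={3,6,7} D(U)={5,6}: Z {3,6,7}->{3}
So after constraint 2: D(U) = {5,6}

Answer: {5,6}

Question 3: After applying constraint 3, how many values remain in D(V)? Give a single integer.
Answer: 2

Derivation:
Constraint 1 (W + V = U) on D(W)={2,3,5,6,7} D(V)={2,3,5,6,7} D(U)={3,5,6}: W {2,3,5,6,7}->{2,3}; V {2,3,5,6,7}->{2,3}; U {3,5,6}->{5,6}
Constraint 2 (Z < U) on D(Z)={3,6,7} D(U)={5,6}: Z {3,6,7}->{3}
Constraint 3 (W < U) on D(W)={2,3} D(U)={5,6}: no change
So after constraint 3: D(V)={2,3}, size = 2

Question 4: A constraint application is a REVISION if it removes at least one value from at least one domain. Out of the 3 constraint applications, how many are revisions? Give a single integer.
Answer: 2

Derivation:
Constraint 1 (W + V = U) on D(W)={2,3,5,6,7} D(V)={2,3,5,6,7} D(U)={3,5,6}: W {2,3,5,6,7}->{2,3}; V {2,3,5,6,7}->{2,3}; U {3,5,6}->{5,6} => REVISION
Constraint 2 (Z < U) on D(Z)={3,6,7} D(U)={5,6}: Z {3,6,7}->{3} => REVISION
Constraint 3 (W < U) on D(W)={2,3} D(U)={5,6}: no change => not a revision
Total revisions = 2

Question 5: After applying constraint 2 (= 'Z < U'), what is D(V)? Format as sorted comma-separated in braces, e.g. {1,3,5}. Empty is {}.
Answer: {2,3}

Derivation:
Constraint 1 (W + V = U) on D(W)={2,3,5,6,7} D(V)={2,3,5,6,7} D(U)={3,5,6}: W {2,3,5,6,7}->{2,3}; V {2,3,5,6,7}->{2,3}; U {3,5,6}->{5,6}
Constraint 2 (Z < U) on D(Z)={3,6,7} D(U)={5,6}: Z {3,6,7}->{3}
So after constraint 2: D(V) = {2,3}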